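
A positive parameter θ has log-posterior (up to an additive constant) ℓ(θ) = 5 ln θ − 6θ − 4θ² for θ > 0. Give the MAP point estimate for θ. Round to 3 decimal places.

θ̂_MAP = 0.500

ℓ'(θ) = 5/θ − 6 − 8θ. Setting this to zero and multiplying by θ: 8θ² + 6θ − 5 = 0.
θ = (−6 + √(6² + 4·8·5)) / (2·8) = (−6 + √196) / 16 = (−6 + 14)/16 = 1/2.
ℓ''(θ) = −5/θ² − 8 < 0, confirming a maximum.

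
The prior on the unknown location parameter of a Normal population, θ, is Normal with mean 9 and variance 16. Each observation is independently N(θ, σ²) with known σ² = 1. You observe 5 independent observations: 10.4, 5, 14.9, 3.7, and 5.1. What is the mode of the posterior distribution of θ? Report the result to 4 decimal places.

θ̂_MAP = 7.8346

n = 5; x̄ = (10.4 + 5 + 14.9 + 3.7 + 5.1)/5 = 39.1/5 = 7.82.
For a Normal prior and Normal likelihood with known variance, the posterior is Normal; its mode equals its mean, the precision-weighted average.
Prior precision 1/σ₀² = 1/16 = 0.0625; data precision n/σ² = 5/1 = 5.
θ̂ = (0.0625·9 + 5·7.82) / (0.0625 + 5) = 39.6625/5.0625 = 3173/405 ≈ 7.8346.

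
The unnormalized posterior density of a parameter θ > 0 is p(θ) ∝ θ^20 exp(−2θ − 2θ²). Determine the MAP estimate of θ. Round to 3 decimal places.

ℓ'(θ) = 20/θ − 2 − 4θ. Setting this to zero and multiplying by θ: 4θ² + 2θ − 20 = 0.
θ = (−2 + √(2² + 4·4·20)) / (2·4) = (−2 + √324) / 8 = (−2 + 18)/8 = 2.
ℓ''(θ) = −20/θ² − 4 < 0, confirming a maximum.

θ̂_MAP = 2.000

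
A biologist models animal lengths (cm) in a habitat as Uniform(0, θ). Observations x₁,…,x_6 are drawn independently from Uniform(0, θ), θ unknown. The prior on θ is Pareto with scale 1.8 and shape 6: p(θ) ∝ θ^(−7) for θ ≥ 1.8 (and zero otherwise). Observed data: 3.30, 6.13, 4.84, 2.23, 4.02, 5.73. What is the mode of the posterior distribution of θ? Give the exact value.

θ̂_MAP = 6.13

The Uniform(0, θ) likelihood is θ^(−n) for θ ≥ max(xᵢ), zero otherwise. Here max(xᵢ) = 6.13.
Posterior ∝ θ^(−7) · θ^(−6) = θ^(−13) on θ ≥ max(1.8, 6.13) = 6.13.
This density is strictly decreasing in θ, so the posterior mode lies at the lower boundary of the support.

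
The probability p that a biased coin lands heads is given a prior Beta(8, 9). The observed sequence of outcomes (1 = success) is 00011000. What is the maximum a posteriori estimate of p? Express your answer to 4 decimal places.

p̂_MAP = 0.3913

Prior: Beta(8, 9).
Data: 2 successes in 8 trials (from the sequence). The binomial likelihood contributes p^2(1−p)^6, so the posterior is Beta(8+2, 9+6) = Beta(10, 15).
For Beta(a, b) with a, b > 1 the mode is (a−1)/(a+b−2) = 9/23 ≈ 0.3913.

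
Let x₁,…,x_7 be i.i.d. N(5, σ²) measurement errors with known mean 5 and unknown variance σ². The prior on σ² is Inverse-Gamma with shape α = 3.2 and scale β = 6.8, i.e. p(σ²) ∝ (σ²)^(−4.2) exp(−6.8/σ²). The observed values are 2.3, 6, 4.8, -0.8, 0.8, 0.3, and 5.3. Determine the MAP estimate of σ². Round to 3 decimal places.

σ̂²_MAP = 6.194

Sum of squared deviations about the known mean: SS = (2.3−5)² + (6−5)² + (4.8−5)² + (-0.8−5)² + (0.8−5)² + (0.3−5)² + (5.3−5)² = 81.79.
The Normal likelihood contributes (σ²)^(−n/2) exp(−SS/(2σ²)), so the posterior is Inverse-Gamma(α + n/2, β + SS/2) = Inverse-Gamma(6.7, 47.695).
The mode of Inverse-Gamma(a, b) is b/(a+1) = 47.695/7.7 ≈ 6.194.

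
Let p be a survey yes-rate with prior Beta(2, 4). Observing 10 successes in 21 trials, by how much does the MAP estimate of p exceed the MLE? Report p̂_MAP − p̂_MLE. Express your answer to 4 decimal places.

Posterior is Beta(12, 15); MAP = (12−1)/(27−2) = 11/25 ≈ 0.44000.
MLE ignores the prior: p̂_MLE = k/n = 10/21 ≈ 0.47619.
Difference = 11/25 − 10/21 = -19/525 ≈ -0.0362.

MAP − MLE = -0.0362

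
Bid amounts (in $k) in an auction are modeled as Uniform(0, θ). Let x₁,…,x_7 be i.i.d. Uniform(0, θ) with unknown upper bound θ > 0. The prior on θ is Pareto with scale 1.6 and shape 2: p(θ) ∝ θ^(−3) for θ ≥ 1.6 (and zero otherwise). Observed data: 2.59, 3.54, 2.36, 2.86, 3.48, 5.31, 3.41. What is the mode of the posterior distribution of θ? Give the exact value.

The Uniform(0, θ) likelihood is θ^(−n) for θ ≥ max(xᵢ), zero otherwise. Here max(xᵢ) = 5.31.
Posterior ∝ θ^(−3) · θ^(−7) = θ^(−10) on θ ≥ max(1.6, 5.31) = 5.31.
This density is strictly decreasing in θ, so the posterior mode lies at the lower boundary of the support.

θ̂_MAP = 5.31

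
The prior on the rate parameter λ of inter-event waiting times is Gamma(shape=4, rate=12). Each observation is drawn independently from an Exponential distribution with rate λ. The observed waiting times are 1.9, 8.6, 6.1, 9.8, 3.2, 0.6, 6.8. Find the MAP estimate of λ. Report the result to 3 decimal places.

λ̂_MAP = 0.204

The Exponential(rate=λ) likelihood is ∝ λ^n e^(−λΣtᵢ). Here n = 7 and Σtᵢ = 1.9 + 8.6 + 6.1 + 9.8 + 3.2 + 0.6 + 6.8 = 37.
Posterior ∝ λ^3e^(−12λ) · λ^7e^(−37λ) = λ^10e^(−49λ), i.e. Gamma(11, 49).
Mode = (a−1)/b = 10/49 ≈ 0.204.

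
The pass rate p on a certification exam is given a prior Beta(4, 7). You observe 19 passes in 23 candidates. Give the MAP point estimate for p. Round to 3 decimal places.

p̂_MAP = 0.688

Prior: Beta(4, 7).
Data: 19 successes in 23 trials. The binomial likelihood contributes p^19(1−p)^4, so the posterior is Beta(4+19, 7+4) = Beta(23, 11).
For Beta(a, b) with a, b > 1 the mode is (a−1)/(a+b−2) = 22/32 ≈ 0.688.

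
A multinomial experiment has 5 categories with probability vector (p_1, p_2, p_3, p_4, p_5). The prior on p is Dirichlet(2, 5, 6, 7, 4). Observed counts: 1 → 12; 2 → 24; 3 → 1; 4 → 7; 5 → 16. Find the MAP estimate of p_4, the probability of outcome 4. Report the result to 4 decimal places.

MAP estimate: 0.1646

The posterior is Dirichlet(αᵢ + nᵢ) = Dirichlet(14, 29, 7, 14, 20).
For a Dirichlet(a₁,…,a_K) with all aᵢ > 1, the mode has j-th component (aⱼ − 1)/(Σaᵢ − K).
Here Σaᵢ = 84 and K = 5, so p_4 = (14 − 1)/(84 − 5) = 13/79 ≈ 0.1646.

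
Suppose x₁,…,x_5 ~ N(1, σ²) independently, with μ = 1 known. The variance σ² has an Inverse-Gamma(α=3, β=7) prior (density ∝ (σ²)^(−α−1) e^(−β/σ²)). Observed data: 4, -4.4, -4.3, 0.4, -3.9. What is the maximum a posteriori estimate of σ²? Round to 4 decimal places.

Sum of squared deviations about the known mean: SS = (4−1)² + (-4.4−1)² + (-4.3−1)² + (0.4−1)² + (-3.9−1)² = 90.62.
The Normal likelihood contributes (σ²)^(−n/2) exp(−SS/(2σ²)), so the posterior is Inverse-Gamma(α + n/2, β + SS/2) = Inverse-Gamma(5.5, 52.31).
The mode of Inverse-Gamma(a, b) is b/(a+1) = 52.31/6.5 ≈ 8.0477.

σ̂²_MAP = 8.0477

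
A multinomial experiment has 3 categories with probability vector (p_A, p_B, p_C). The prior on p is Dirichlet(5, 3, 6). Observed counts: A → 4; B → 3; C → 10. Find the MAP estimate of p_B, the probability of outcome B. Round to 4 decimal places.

MAP estimate of p_B = 0.1786

The posterior is Dirichlet(αᵢ + nᵢ) = Dirichlet(9, 6, 16).
For a Dirichlet(a₁,…,a_K) with all aᵢ > 1, the mode has j-th component (aⱼ − 1)/(Σaᵢ − K).
Here Σaᵢ = 31 and K = 3, so p_B = (6 − 1)/(31 − 3) = 5/28 ≈ 0.1786.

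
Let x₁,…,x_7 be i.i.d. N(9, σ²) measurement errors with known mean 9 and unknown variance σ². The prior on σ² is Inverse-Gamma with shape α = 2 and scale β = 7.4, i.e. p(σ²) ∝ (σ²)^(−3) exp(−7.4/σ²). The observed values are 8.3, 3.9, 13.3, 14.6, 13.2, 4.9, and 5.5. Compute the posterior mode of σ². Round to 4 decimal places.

Sum of squared deviations about the known mean: SS = (8.3−9)² + (3.9−9)² + (13.3−9)² + (14.6−9)² + (13.2−9)² + (4.9−9)² + (5.5−9)² = 123.05.
The Normal likelihood contributes (σ²)^(−n/2) exp(−SS/(2σ²)), so the posterior is Inverse-Gamma(α + n/2, β + SS/2) = Inverse-Gamma(5.5, 68.925).
The mode of Inverse-Gamma(a, b) is b/(a+1) = 68.925/6.5 ≈ 10.6038.

σ̂²_MAP = 10.6038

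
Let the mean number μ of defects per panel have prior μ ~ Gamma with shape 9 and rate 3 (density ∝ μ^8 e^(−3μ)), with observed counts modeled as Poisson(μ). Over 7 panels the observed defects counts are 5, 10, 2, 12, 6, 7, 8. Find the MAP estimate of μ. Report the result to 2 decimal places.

μ̂_MAP = 5.80

Σxᵢ = 5+10+2+12+6+7+8 = 50, with n = 7.
Posterior ∝ μ^8e^(−3μ) · μ^50e^(−7μ) = μ^58e^(−10μ), i.e. Gamma(shape=59, rate=10).
The mode of a Gamma(a, b) with a ≥ 1 (shape–rate) is (a−1)/b = 58/10 ≈ 5.80.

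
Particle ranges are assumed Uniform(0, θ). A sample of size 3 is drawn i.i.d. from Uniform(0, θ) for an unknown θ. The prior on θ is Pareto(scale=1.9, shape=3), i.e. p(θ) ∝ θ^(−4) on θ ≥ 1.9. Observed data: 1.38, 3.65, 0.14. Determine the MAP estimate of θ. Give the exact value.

The Uniform(0, θ) likelihood is θ^(−n) for θ ≥ max(xᵢ), zero otherwise. Here max(xᵢ) = 3.65.
Posterior ∝ θ^(−4) · θ^(−3) = θ^(−7) on θ ≥ max(1.9, 3.65) = 3.65.
This density is strictly decreasing in θ, so the posterior mode lies at the lower boundary of the support.

θ̂_MAP = 3.65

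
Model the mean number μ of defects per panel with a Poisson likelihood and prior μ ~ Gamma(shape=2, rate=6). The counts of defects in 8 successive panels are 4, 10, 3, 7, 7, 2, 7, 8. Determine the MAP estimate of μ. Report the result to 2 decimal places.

Σxᵢ = 4+10+3+7+7+2+7+8 = 48, with n = 8.
Posterior ∝ μe^(−6μ) · μ^48e^(−8μ) = μ^49e^(−14μ), i.e. Gamma(shape=50, rate=14).
The mode of a Gamma(a, b) with a ≥ 1 (shape–rate) is (a−1)/b = 49/14 ≈ 3.50.

μ̂_MAP = 3.50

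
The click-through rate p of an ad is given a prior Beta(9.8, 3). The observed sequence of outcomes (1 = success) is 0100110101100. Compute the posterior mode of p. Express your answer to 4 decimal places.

Prior: Beta(9.8, 3).
Data: 6 successes in 13 trials (from the sequence). The binomial likelihood contributes p^6(1−p)^7, so the posterior is Beta(9.8+6, 3+7) = Beta(15.8, 10).
For Beta(a, b) with a, b > 1 the mode is (a−1)/(a+b−2) = 14.8/23.8 ≈ 0.6218.

p̂_MAP = 0.6218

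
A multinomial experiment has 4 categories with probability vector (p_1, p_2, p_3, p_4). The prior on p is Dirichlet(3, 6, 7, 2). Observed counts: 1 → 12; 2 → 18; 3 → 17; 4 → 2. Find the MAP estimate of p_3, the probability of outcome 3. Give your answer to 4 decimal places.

The posterior is Dirichlet(αᵢ + nᵢ) = Dirichlet(15, 24, 24, 4).
For a Dirichlet(a₁,…,a_K) with all aᵢ > 1, the mode has j-th component (aⱼ − 1)/(Σaᵢ − K).
Here Σaᵢ = 67 and K = 4, so p_3 = (24 − 1)/(67 − 4) = 23/63 ≈ 0.3651.

MAP estimate: 0.3651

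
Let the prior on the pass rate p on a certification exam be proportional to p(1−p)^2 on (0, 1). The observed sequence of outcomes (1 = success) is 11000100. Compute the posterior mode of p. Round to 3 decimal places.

p̂_MAP = 0.364

The prior density ∝ p(1−p)^2 is the kernel of Beta(2, 3).
Data: 3 successes in 8 trials (from the sequence). The binomial likelihood contributes p^3(1−p)^5, so the posterior is Beta(2+3, 3+5) = Beta(5, 8).
For Beta(a, b) with a, b > 1 the mode is (a−1)/(a+b−2) = 4/11 ≈ 0.364.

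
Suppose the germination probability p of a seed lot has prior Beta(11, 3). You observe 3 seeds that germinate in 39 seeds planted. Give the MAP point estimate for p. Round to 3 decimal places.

Prior: Beta(11, 3).
Data: 3 successes in 39 trials. The binomial likelihood contributes p^3(1−p)^36, so the posterior is Beta(11+3, 3+36) = Beta(14, 39).
For Beta(a, b) with a, b > 1 the mode is (a−1)/(a+b−2) = 13/51 ≈ 0.255.

p̂_MAP = 0.255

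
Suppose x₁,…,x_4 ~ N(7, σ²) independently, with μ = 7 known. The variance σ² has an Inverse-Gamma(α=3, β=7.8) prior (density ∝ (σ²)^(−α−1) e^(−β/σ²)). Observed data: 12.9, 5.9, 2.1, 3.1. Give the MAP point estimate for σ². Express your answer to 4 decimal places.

Sum of squared deviations about the known mean: SS = (12.9−7)² + (5.9−7)² + (2.1−7)² + (3.1−7)² = 75.24.
The Normal likelihood contributes (σ²)^(−n/2) exp(−SS/(2σ²)), so the posterior is Inverse-Gamma(α + n/2, β + SS/2) = Inverse-Gamma(5, 45.42).
The mode of Inverse-Gamma(a, b) is b/(a+1) = 45.42/6 ≈ 7.5700.

σ̂²_MAP = 7.5700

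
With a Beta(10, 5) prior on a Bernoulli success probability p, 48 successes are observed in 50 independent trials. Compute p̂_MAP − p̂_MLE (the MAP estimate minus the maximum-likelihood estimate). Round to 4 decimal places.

Posterior is Beta(58, 7); MAP = (58−1)/(65−2) = 57/63 ≈ 0.90476.
MLE ignores the prior: p̂_MLE = k/n = 48/50 ≈ 0.96000.
Difference = 57/63 − 48/50 = -29/525 ≈ -0.0552.

MAP − MLE = -0.0552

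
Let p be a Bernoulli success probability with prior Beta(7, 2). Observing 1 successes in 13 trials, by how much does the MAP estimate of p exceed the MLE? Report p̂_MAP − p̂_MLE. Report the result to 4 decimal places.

Posterior is Beta(8, 14); MAP = (8−1)/(22−2) = 7/20 ≈ 0.35000.
MLE ignores the prior: p̂_MLE = k/n = 1/13 ≈ 0.07692.
Difference = 7/20 − 1/13 = 71/260 ≈ 0.2731.

MAP − MLE = 0.2731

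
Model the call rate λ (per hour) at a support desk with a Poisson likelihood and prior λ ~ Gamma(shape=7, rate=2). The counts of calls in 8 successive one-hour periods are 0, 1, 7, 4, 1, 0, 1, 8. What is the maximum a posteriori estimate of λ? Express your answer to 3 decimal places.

Σxᵢ = 0+1+7+4+1+0+1+8 = 22, with n = 8.
Posterior ∝ λ^6e^(−2λ) · λ^22e^(−8λ) = λ^28e^(−10λ), i.e. Gamma(shape=29, rate=10).
The mode of a Gamma(a, b) with a ≥ 1 (shape–rate) is (a−1)/b = 28/10 ≈ 2.800.

λ̂_MAP = 2.800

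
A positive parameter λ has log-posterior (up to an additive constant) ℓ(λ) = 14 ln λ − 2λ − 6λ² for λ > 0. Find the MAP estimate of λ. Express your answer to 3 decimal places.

ℓ'(λ) = 14/λ − 2 − 12λ. Setting this to zero and multiplying by λ: 12λ² + 2λ − 14 = 0.
λ = (−2 + √(2² + 4·12·14)) / (2·12) = (−2 + √676) / 24 = (−2 + 26)/24 = 1.
ℓ''(λ) = −14/λ² − 12 < 0, confirming a maximum.

λ̂_MAP = 1.000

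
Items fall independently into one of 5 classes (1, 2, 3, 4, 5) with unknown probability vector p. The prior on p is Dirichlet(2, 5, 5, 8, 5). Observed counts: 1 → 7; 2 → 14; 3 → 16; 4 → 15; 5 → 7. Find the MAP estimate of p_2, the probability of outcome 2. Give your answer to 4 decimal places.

MAP estimate: 0.2278

The posterior is Dirichlet(αᵢ + nᵢ) = Dirichlet(9, 19, 21, 23, 12).
For a Dirichlet(a₁,…,a_K) with all aᵢ > 1, the mode has j-th component (aⱼ − 1)/(Σaᵢ − K).
Here Σaᵢ = 84 and K = 5, so p_2 = (19 − 1)/(84 − 5) = 18/79 ≈ 0.2278.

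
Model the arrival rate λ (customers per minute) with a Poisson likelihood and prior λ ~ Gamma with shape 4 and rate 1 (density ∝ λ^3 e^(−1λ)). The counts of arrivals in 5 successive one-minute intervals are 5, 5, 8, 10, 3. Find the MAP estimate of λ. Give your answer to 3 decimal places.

Σxᵢ = 5+5+8+10+3 = 31, with n = 5.
Posterior ∝ λ^3e^(−1λ) · λ^31e^(−5λ) = λ^34e^(−6λ), i.e. Gamma(shape=35, rate=6).
The mode of a Gamma(a, b) with a ≥ 1 (shape–rate) is (a−1)/b = 34/6 ≈ 5.667.

λ̂_MAP = 5.667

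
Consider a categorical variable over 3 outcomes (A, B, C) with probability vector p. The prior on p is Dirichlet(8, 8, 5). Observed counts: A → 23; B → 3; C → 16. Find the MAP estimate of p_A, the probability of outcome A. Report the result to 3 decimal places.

The posterior is Dirichlet(αᵢ + nᵢ) = Dirichlet(31, 11, 21).
For a Dirichlet(a₁,…,a_K) with all aᵢ > 1, the mode has j-th component (aⱼ − 1)/(Σaᵢ − K).
Here Σaᵢ = 63 and K = 3, so p_A = (31 − 1)/(63 − 3) = 30/60 ≈ 0.500.

MAP estimate of p_A = 0.500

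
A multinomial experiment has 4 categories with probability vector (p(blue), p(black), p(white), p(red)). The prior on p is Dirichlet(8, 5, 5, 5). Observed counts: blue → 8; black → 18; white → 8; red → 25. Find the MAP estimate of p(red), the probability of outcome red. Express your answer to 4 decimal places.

The posterior is Dirichlet(αᵢ + nᵢ) = Dirichlet(16, 23, 13, 30).
For a Dirichlet(a₁,…,a_K) with all aᵢ > 1, the mode has j-th component (aⱼ − 1)/(Σaᵢ − K).
Here Σaᵢ = 82 and K = 4, so p(red) = (30 − 1)/(82 − 4) = 29/78 ≈ 0.3718.

MAP estimate of p(red) = 0.3718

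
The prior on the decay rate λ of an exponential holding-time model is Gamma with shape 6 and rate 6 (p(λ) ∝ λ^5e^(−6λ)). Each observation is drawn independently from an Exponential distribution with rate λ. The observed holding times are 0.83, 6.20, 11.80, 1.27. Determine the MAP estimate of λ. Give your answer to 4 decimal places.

λ̂_MAP = 0.3448

The Exponential(rate=λ) likelihood is ∝ λ^n e^(−λΣtᵢ). Here n = 4 and Σtᵢ = 0.83 + 6.20 + 11.80 + 1.27 = 20.10.
Posterior ∝ λ^5e^(−6λ) · λ^4e^(−20.10λ) = λ^9e^(−26.10λ), i.e. Gamma(10, 26.10).
Mode = (a−1)/b = 9/26.10 ≈ 0.3448.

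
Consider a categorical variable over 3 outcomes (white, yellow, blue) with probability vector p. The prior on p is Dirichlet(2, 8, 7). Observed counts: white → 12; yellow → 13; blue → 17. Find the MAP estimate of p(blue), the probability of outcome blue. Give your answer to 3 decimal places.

The posterior is Dirichlet(αᵢ + nᵢ) = Dirichlet(14, 21, 24).
For a Dirichlet(a₁,…,a_K) with all aᵢ > 1, the mode has j-th component (aⱼ − 1)/(Σaᵢ − K).
Here Σaᵢ = 59 and K = 3, so p(blue) = (24 − 1)/(59 − 3) = 23/56 ≈ 0.411.

MAP estimate of p(blue) = 0.411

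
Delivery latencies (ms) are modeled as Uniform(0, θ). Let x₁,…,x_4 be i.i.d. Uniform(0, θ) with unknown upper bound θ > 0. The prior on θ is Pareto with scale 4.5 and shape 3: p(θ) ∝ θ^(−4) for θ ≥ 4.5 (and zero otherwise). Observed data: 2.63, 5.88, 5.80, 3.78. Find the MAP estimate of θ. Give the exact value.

θ̂_MAP = 5.88

The Uniform(0, θ) likelihood is θ^(−n) for θ ≥ max(xᵢ), zero otherwise. Here max(xᵢ) = 5.88.
Posterior ∝ θ^(−4) · θ^(−4) = θ^(−8) on θ ≥ max(4.5, 5.88) = 5.88.
This density is strictly decreasing in θ, so the posterior mode lies at the lower boundary of the support.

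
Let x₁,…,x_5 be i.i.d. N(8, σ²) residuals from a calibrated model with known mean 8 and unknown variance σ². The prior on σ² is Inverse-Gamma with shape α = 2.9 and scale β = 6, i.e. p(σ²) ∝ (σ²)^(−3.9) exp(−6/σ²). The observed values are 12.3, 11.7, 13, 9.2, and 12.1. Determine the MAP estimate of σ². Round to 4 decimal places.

σ̂²_MAP = 6.8305

Sum of squared deviations about the known mean: SS = (12.3−8)² + (11.7−8)² + (13−8)² + (9.2−8)² + (12.1−8)² = 75.43.
The Normal likelihood contributes (σ²)^(−n/2) exp(−SS/(2σ²)), so the posterior is Inverse-Gamma(α + n/2, β + SS/2) = Inverse-Gamma(5.4, 43.715).
The mode of Inverse-Gamma(a, b) is b/(a+1) = 43.715/6.4 ≈ 6.8305.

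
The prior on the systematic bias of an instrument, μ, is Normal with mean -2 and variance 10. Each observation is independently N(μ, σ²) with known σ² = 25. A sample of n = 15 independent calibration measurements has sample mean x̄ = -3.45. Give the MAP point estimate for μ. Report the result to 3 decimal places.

μ̂_MAP = -3.243

n = 15, x̄ = -3.45.
For a Normal prior and Normal likelihood with known variance, the posterior is Normal; its mode equals its mean, the precision-weighted average.
Prior precision 1/σ₀² = 1/10 = 0.1; data precision n/σ² = 15/25 = 0.6.
μ̂ = (0.1·(-2) + 0.6·(-3.45)) / (0.1 + 0.6) = (-2.27)/0.7 = -227/70 ≈ -3.243.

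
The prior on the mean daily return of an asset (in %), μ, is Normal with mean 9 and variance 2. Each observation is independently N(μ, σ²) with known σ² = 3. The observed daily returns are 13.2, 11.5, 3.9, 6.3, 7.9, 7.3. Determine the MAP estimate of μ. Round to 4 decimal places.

μ̂_MAP = 8.4800

n = 6; x̄ = (13.2 + 11.5 + 3.9 + 6.3 + 7.9 + 7.3)/6 = 50.1/6 = 8.35.
For a Normal prior and Normal likelihood with known variance, the posterior is Normal; its mode equals its mean, the precision-weighted average.
Prior precision 1/σ₀² = 1/2 = 0.5; data precision n/σ² = 6/3 = 2.
μ̂ = (0.5·9 + 2·8.35) / (0.5 + 2) = 21.2/2.5 = 8.4800.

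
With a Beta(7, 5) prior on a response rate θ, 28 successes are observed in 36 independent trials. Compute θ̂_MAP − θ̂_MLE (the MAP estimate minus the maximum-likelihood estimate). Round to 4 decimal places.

Posterior is Beta(35, 13); MAP = (35−1)/(48−2) = 34/46 ≈ 0.73913.
MLE ignores the prior: θ̂_MLE = k/n = 28/36 ≈ 0.77778.
Difference = 34/46 − 28/36 = -8/207 ≈ -0.0386.

MAP − MLE = -0.0386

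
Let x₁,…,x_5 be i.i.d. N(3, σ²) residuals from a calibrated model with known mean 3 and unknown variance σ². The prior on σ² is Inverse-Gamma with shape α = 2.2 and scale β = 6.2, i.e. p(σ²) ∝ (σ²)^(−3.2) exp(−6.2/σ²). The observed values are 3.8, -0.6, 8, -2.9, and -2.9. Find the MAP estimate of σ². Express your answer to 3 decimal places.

σ̂²_MAP = 10.581

Sum of squared deviations about the known mean: SS = (3.8−3)² + (-0.6−3)² + (8−3)² + (-2.9−3)² + (-2.9−3)² = 108.22.
The Normal likelihood contributes (σ²)^(−n/2) exp(−SS/(2σ²)), so the posterior is Inverse-Gamma(α + n/2, β + SS/2) = Inverse-Gamma(4.7, 60.31).
The mode of Inverse-Gamma(a, b) is b/(a+1) = 60.31/5.7 ≈ 10.581.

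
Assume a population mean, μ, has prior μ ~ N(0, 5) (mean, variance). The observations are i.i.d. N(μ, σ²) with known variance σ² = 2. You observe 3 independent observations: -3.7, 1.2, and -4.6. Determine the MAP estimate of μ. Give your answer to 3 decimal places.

n = 3; x̄ = ((-3.7) + 1.2 + (-4.6))/3 = -7.1/3 = -71/30 ≈ -2.3667.
For a Normal prior and Normal likelihood with known variance, the posterior is Normal; its mode equals its mean, the precision-weighted average.
Prior precision 1/σ₀² = 1/5 = 0.2; data precision n/σ² = 3/2 = 1.5.
μ̂ = (0.2·0 + 1.5·(-71/30)) / (0.2 + 1.5) = (-3.55)/1.7 = -71/34 ≈ -2.088.

μ̂_MAP = -2.088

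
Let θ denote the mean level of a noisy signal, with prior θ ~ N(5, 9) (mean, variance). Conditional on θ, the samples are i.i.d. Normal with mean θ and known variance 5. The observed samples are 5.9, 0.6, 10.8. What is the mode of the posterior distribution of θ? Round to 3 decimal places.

n = 3; x̄ = (5.9 + 0.6 + 10.8)/3 = 17.3/3 = 173/30 ≈ 5.7667.
For a Normal prior and Normal likelihood with known variance, the posterior is Normal; its mode equals its mean, the precision-weighted average.
Prior precision 1/σ₀² = 1/9; data precision n/σ² = 3/5 = 0.6.
θ̂ = ((1/9)·5 + 0.6·(173/30)) / (1/9 + 0.6) = (1807/450)/(32/45) = 5.646875 ≈ 5.647.

θ̂_MAP = 5.647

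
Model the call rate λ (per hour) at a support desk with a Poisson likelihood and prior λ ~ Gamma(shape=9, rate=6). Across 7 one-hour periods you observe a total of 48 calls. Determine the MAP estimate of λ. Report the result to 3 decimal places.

Σxᵢ = 48, n = 7.
Posterior ∝ λ^8e^(−6λ) · λ^48e^(−7λ) = λ^56e^(−13λ), i.e. Gamma(shape=57, rate=13).
The mode of a Gamma(a, b) with a ≥ 1 (shape–rate) is (a−1)/b = 56/13 ≈ 4.308.

λ̂_MAP = 4.308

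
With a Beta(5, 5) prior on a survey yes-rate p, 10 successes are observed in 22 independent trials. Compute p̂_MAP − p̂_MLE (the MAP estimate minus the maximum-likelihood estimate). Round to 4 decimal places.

MAP − MLE = 0.0121

Posterior is Beta(15, 17); MAP = (15−1)/(32−2) = 14/30 ≈ 0.46667.
MLE ignores the prior: p̂_MLE = k/n = 10/22 ≈ 0.45455.
Difference = 14/30 − 10/22 = 2/165 ≈ 0.0121.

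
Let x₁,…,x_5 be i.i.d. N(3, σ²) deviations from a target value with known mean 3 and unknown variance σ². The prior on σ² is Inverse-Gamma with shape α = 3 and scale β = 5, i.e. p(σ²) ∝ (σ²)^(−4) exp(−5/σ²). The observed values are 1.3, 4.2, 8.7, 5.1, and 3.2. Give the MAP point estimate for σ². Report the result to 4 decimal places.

Sum of squared deviations about the known mean: SS = (1.3−3)² + (4.2−3)² + (8.7−3)² + (5.1−3)² + (3.2−3)² = 41.27.
The Normal likelihood contributes (σ²)^(−n/2) exp(−SS/(2σ²)), so the posterior is Inverse-Gamma(α + n/2, β + SS/2) = Inverse-Gamma(5.5, 25.635).
The mode of Inverse-Gamma(a, b) is b/(a+1) = 25.635/6.5 ≈ 3.9438.

σ̂²_MAP = 3.9438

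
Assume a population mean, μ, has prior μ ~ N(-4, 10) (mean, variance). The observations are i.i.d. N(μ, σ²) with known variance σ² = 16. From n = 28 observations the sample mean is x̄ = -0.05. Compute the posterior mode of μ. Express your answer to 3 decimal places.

μ̂_MAP = -0.264

n = 28, x̄ = -0.05.
For a Normal prior and Normal likelihood with known variance, the posterior is Normal; its mode equals its mean, the precision-weighted average.
Prior precision 1/σ₀² = 1/10 = 0.1; data precision n/σ² = 28/16 = 1.75.
μ̂ = (0.1·(-4) + 1.75·(-0.05)) / (0.1 + 1.75) = (-0.4875)/1.85 = -39/148 ≈ -0.264.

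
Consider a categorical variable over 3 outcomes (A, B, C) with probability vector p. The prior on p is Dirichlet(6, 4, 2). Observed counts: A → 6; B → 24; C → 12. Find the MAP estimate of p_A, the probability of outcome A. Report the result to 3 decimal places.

The posterior is Dirichlet(αᵢ + nᵢ) = Dirichlet(12, 28, 14).
For a Dirichlet(a₁,…,a_K) with all aᵢ > 1, the mode has j-th component (aⱼ − 1)/(Σaᵢ − K).
Here Σaᵢ = 54 and K = 3, so p_A = (12 − 1)/(54 − 3) = 11/51 ≈ 0.216.

MAP estimate of p_A = 0.216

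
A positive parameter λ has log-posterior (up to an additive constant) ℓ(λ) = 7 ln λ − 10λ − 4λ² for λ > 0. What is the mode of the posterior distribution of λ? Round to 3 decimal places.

ℓ'(λ) = 7/λ − 10 − 8λ. Setting this to zero and multiplying by λ: 8λ² + 10λ − 7 = 0.
λ = (−10 + √(10² + 4·8·7)) / (2·8) = (−10 + √324) / 16 = (−10 + 18)/16 = 1/2.
ℓ''(λ) = −7/λ² − 8 < 0, confirming a maximum.

λ̂_MAP = 0.500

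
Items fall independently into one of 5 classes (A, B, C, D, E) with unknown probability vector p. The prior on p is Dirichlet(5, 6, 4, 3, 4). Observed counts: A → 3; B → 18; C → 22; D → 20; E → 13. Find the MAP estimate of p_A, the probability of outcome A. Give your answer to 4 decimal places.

The posterior is Dirichlet(αᵢ + nᵢ) = Dirichlet(8, 24, 26, 23, 17).
For a Dirichlet(a₁,…,a_K) with all aᵢ > 1, the mode has j-th component (aⱼ − 1)/(Σaᵢ − K).
Here Σaᵢ = 98 and K = 5, so p_A = (8 − 1)/(98 − 5) = 7/93 ≈ 0.0753.

MAP estimate of p_A = 0.0753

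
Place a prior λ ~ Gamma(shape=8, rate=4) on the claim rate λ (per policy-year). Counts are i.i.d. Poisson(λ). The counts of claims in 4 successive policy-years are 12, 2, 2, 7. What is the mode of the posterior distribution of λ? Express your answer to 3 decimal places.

λ̂_MAP = 3.750

Σxᵢ = 12+2+2+7 = 23, with n = 4.
Posterior ∝ λ^7e^(−4λ) · λ^23e^(−4λ) = λ^30e^(−8λ), i.e. Gamma(shape=31, rate=8).
The mode of a Gamma(a, b) with a ≥ 1 (shape–rate) is (a−1)/b = 30/8 ≈ 3.750.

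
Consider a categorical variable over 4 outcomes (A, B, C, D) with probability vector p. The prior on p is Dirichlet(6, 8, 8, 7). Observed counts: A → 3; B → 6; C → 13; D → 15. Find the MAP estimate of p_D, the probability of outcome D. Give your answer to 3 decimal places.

The posterior is Dirichlet(αᵢ + nᵢ) = Dirichlet(9, 14, 21, 22).
For a Dirichlet(a₁,…,a_K) with all aᵢ > 1, the mode has j-th component (aⱼ − 1)/(Σaᵢ − K).
Here Σaᵢ = 66 and K = 4, so p_D = (22 − 1)/(66 − 4) = 21/62 ≈ 0.339.

MAP estimate of p_D = 0.339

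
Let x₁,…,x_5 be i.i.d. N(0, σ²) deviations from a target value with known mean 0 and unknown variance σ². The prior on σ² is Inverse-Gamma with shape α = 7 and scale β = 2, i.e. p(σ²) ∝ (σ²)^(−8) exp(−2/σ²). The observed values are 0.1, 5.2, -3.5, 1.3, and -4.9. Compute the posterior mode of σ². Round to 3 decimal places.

σ̂²_MAP = 3.286

Sum of squared deviations about the known mean: SS = (0.1−0)² + (5.2−0)² + (-3.5−0)² + (1.3−0)² + (-4.9−0)² = 65.
The Normal likelihood contributes (σ²)^(−n/2) exp(−SS/(2σ²)), so the posterior is Inverse-Gamma(α + n/2, β + SS/2) = Inverse-Gamma(9.5, 34.5).
The mode of Inverse-Gamma(a, b) is b/(a+1) = 34.5/10.5 ≈ 3.286.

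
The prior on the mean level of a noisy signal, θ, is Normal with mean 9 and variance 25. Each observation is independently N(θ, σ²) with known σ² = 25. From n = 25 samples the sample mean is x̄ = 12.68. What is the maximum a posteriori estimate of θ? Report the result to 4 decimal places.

n = 25, x̄ = 12.68.
For a Normal prior and Normal likelihood with known variance, the posterior is Normal; its mode equals its mean, the precision-weighted average.
Prior precision 1/σ₀² = 1/25 = 0.04; data precision n/σ² = 25/25 = 1.
θ̂ = (0.04·9 + 1·12.68) / (0.04 + 1) = 13.04/1.04 = 163/13 ≈ 12.5385.

θ̂_MAP = 12.5385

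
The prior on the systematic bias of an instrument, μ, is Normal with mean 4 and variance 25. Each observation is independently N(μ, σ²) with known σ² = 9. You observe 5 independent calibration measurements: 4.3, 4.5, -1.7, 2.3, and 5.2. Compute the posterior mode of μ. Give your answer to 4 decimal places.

μ̂_MAP = 2.9925

n = 5; x̄ = (4.3 + 4.5 + (-1.7) + 2.3 + 5.2)/5 = 14.6/5 = 2.92.
For a Normal prior and Normal likelihood with known variance, the posterior is Normal; its mode equals its mean, the precision-weighted average.
Prior precision 1/σ₀² = 1/25 = 0.04; data precision n/σ² = 5/9.
μ̂ = (0.04·4 + (5/9)·2.92) / (0.04 + 5/9) = (401/225)/(134/225) = 401/134 ≈ 2.9925.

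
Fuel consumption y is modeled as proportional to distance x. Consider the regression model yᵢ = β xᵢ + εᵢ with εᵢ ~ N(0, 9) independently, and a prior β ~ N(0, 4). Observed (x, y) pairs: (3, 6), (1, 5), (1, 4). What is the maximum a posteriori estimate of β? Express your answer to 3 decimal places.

log p(β | y) = −Σ(yᵢ − βxᵢ)²/(2·9) − β²/(2·4) + const.
Setting the derivative to zero: Σxᵢ(yᵢ − βxᵢ)/9 − β/4 = 0, so β = Σxᵢyᵢ / (Σxᵢ² + σ²/τ²).
Σxᵢyᵢ = 3·6 + 1·5 + 1·4 = 27; Σxᵢ² = 11; σ²/τ² = 2.25.
β̂_MAP = 27 / (11 + 2.25) = 27/13.25 ≈ 2.038.

β̂_MAP = 2.038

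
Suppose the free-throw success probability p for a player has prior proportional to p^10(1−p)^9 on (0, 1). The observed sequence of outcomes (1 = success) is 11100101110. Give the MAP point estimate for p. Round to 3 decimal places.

The prior density ∝ p^10(1−p)^9 is the kernel of Beta(11, 10).
Data: 7 successes in 11 trials (from the sequence). The binomial likelihood contributes p^7(1−p)^4, so the posterior is Beta(11+7, 10+4) = Beta(18, 14).
For Beta(a, b) with a, b > 1 the mode is (a−1)/(a+b−2) = 17/30 ≈ 0.567.

p̂_MAP = 0.567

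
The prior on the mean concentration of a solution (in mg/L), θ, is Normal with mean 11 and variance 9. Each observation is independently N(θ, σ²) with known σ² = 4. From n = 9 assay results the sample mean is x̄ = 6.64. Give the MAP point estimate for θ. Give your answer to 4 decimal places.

θ̂_MAP = 6.8452

n = 9, x̄ = 6.64.
For a Normal prior and Normal likelihood with known variance, the posterior is Normal; its mode equals its mean, the precision-weighted average.
Prior precision 1/σ₀² = 1/9; data precision n/σ² = 9/4 = 2.25.
θ̂ = ((1/9)·11 + 2.25·6.64) / (1/9 + 2.25) = (7273/450)/(85/36) = 14546/2125 ≈ 6.8452.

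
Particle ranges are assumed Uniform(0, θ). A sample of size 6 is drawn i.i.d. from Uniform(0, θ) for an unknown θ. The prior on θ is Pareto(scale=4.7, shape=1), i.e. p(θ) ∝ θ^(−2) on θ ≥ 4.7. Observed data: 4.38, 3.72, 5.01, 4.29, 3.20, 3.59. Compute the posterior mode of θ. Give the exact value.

θ̂_MAP = 5.01

The Uniform(0, θ) likelihood is θ^(−n) for θ ≥ max(xᵢ), zero otherwise. Here max(xᵢ) = 5.01.
Posterior ∝ θ^(−2) · θ^(−6) = θ^(−8) on θ ≥ max(4.7, 5.01) = 5.01.
This density is strictly decreasing in θ, so the posterior mode lies at the lower boundary of the support.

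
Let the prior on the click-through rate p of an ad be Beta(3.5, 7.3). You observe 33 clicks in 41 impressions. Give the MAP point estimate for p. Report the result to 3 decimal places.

p̂_MAP = 0.713

Prior: Beta(3.5, 7.3).
Data: 33 successes in 41 trials. The binomial likelihood contributes p^33(1−p)^8, so the posterior is Beta(3.5+33, 7.3+8) = Beta(36.5, 15.3).
For Beta(a, b) with a, b > 1 the mode is (a−1)/(a+b−2) = 35.5/49.8 ≈ 0.713.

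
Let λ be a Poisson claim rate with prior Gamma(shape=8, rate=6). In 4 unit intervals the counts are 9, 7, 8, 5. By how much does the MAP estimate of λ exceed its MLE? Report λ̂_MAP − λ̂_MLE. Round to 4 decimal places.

MAP − MLE = -3.6500

Σxᵢ = 29. Posterior is Gamma(37, 10); MAP = (37−1)/10 = 36/10 ≈ 3.60000.
MLE = x̄ = 29/4 ≈ 7.25000.
Difference = 36/10 − 29/4 = -73/20 ≈ -3.6500.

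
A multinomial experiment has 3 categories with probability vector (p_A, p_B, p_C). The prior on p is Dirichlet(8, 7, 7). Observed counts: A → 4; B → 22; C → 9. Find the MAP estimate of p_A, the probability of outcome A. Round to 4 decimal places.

The posterior is Dirichlet(αᵢ + nᵢ) = Dirichlet(12, 29, 16).
For a Dirichlet(a₁,…,a_K) with all aᵢ > 1, the mode has j-th component (aⱼ − 1)/(Σaᵢ − K).
Here Σaᵢ = 57 and K = 3, so p_A = (12 − 1)/(57 − 3) = 11/54 ≈ 0.2037.

MAP estimate of p_A = 0.2037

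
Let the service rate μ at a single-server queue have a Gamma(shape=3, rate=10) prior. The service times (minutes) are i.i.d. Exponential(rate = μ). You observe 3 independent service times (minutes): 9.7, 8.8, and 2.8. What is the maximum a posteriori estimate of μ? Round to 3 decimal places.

μ̂_MAP = 0.160

The Exponential(rate=μ) likelihood is ∝ μ^n e^(−μΣtᵢ). Here n = 3 and Σtᵢ = 9.7 + 8.8 + 2.8 = 21.3.
Posterior ∝ μ^2e^(−10μ) · μ^3e^(−21.3μ) = μ^5e^(−31.3μ), i.e. Gamma(6, 31.3).
Mode = (a−1)/b = 5/31.3 ≈ 0.160.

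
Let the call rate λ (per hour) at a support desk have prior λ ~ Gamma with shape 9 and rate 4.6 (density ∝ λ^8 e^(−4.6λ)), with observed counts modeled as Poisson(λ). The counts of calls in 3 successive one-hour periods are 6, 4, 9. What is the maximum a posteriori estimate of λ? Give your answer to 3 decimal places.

Σxᵢ = 6+4+9 = 19, with n = 3.
Posterior ∝ λ^8e^(−4.6λ) · λ^19e^(−3λ) = λ^27e^(−7.6λ), i.e. Gamma(shape=28, rate=7.6).
The mode of a Gamma(a, b) with a ≥ 1 (shape–rate) is (a−1)/b = 27/7.6 ≈ 3.553.

λ̂_MAP = 3.553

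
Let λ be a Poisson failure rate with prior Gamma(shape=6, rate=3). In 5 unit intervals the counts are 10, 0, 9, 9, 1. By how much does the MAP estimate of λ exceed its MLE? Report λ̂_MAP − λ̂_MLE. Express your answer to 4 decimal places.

Σxᵢ = 29. Posterior is Gamma(35, 8); MAP = (35−1)/8 = 34/8 ≈ 4.25000.
MLE = x̄ = 29/5 ≈ 5.80000.
Difference = 34/8 − 29/5 = -31/20 ≈ -1.5500.

MAP − MLE = -1.5500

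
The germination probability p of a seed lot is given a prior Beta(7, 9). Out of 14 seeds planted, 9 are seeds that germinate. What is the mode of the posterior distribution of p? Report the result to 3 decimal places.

p̂_MAP = 0.536

Prior: Beta(7, 9).
Data: 9 successes in 14 trials. The binomial likelihood contributes p^9(1−p)^5, so the posterior is Beta(7+9, 9+5) = Beta(16, 14).
For Beta(a, b) with a, b > 1 the mode is (a−1)/(a+b−2) = 15/28 ≈ 0.536.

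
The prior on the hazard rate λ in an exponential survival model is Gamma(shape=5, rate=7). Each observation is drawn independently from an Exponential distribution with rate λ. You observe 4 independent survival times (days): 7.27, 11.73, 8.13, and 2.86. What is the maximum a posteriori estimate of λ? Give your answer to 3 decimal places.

λ̂_MAP = 0.216

The Exponential(rate=λ) likelihood is ∝ λ^n e^(−λΣtᵢ). Here n = 4 and Σtᵢ = 7.27 + 11.73 + 8.13 + 2.86 = 29.99.
Posterior ∝ λ^4e^(−7λ) · λ^4e^(−29.99λ) = λ^8e^(−36.99λ), i.e. Gamma(9, 36.99).
Mode = (a−1)/b = 8/36.99 ≈ 0.216.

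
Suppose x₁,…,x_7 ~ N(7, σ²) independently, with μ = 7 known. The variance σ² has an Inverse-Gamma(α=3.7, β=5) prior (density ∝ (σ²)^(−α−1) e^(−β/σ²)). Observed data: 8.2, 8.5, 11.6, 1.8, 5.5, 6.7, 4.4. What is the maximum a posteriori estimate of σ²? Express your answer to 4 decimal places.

Sum of squared deviations about the known mean: SS = (8.2−7)² + (8.5−7)² + (11.6−7)² + (1.8−7)² + (5.5−7)² + (6.7−7)² + (4.4−7)² = 60.99.
The Normal likelihood contributes (σ²)^(−n/2) exp(−SS/(2σ²)), so the posterior is Inverse-Gamma(α + n/2, β + SS/2) = Inverse-Gamma(7.2, 35.495).
The mode of Inverse-Gamma(a, b) is b/(a+1) = 35.495/8.2 ≈ 4.3287.

σ̂²_MAP = 4.3287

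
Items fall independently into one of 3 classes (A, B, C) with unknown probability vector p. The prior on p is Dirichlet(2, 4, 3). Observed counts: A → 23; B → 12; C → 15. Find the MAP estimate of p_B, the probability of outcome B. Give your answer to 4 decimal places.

MAP estimate of p_B = 0.2679

The posterior is Dirichlet(αᵢ + nᵢ) = Dirichlet(25, 16, 18).
For a Dirichlet(a₁,…,a_K) with all aᵢ > 1, the mode has j-th component (aⱼ − 1)/(Σaᵢ − K).
Here Σaᵢ = 59 and K = 3, so p_B = (16 − 1)/(59 − 3) = 15/56 ≈ 0.2679.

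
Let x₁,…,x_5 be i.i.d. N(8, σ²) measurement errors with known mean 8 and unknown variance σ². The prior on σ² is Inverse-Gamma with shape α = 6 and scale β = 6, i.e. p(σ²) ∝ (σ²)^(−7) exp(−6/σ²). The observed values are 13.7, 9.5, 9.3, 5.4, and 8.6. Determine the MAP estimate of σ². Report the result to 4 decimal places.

Sum of squared deviations about the known mean: SS = (13.7−8)² + (9.5−8)² + (9.3−8)² + (5.4−8)² + (8.6−8)² = 43.55.
The Normal likelihood contributes (σ²)^(−n/2) exp(−SS/(2σ²)), so the posterior is Inverse-Gamma(α + n/2, β + SS/2) = Inverse-Gamma(8.5, 27.775).
The mode of Inverse-Gamma(a, b) is b/(a+1) = 27.775/9.5 ≈ 2.9237.

σ̂²_MAP = 2.9237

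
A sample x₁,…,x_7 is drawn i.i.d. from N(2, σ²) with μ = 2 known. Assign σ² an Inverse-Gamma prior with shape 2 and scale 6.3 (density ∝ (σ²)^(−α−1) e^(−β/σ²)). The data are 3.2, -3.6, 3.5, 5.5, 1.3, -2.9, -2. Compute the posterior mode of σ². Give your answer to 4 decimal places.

σ̂²_MAP = 7.7231

Sum of squared deviations about the known mean: SS = (3.2−2)² + (-3.6−2)² + (3.5−2)² + (5.5−2)² + (1.3−2)² + (-2.9−2)² + (-2−2)² = 87.8.
The Normal likelihood contributes (σ²)^(−n/2) exp(−SS/(2σ²)), so the posterior is Inverse-Gamma(α + n/2, β + SS/2) = Inverse-Gamma(5.5, 50.2).
The mode of Inverse-Gamma(a, b) is b/(a+1) = 50.2/6.5 ≈ 7.7231.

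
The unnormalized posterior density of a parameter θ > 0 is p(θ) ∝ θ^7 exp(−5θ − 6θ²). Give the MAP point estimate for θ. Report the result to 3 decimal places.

θ̂_MAP = 0.583

ℓ'(θ) = 7/θ − 5 − 12θ. Setting this to zero and multiplying by θ: 12θ² + 5θ − 7 = 0.
θ = (−5 + √(5² + 4·12·7)) / (2·12) = (−5 + √361) / 24 = (−5 + 19)/24 = 7/12.
ℓ''(θ) = −7/θ² − 12 < 0, confirming a maximum.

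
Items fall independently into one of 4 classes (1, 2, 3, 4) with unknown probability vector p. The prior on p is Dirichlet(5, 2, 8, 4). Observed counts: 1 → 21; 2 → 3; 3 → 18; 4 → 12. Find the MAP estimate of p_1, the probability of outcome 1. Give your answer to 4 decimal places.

The posterior is Dirichlet(αᵢ + nᵢ) = Dirichlet(26, 5, 26, 16).
For a Dirichlet(a₁,…,a_K) with all aᵢ > 1, the mode has j-th component (aⱼ − 1)/(Σaᵢ − K).
Here Σaᵢ = 73 and K = 4, so p_1 = (26 − 1)/(73 − 4) = 25/69 ≈ 0.3623.

MAP estimate: 0.3623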